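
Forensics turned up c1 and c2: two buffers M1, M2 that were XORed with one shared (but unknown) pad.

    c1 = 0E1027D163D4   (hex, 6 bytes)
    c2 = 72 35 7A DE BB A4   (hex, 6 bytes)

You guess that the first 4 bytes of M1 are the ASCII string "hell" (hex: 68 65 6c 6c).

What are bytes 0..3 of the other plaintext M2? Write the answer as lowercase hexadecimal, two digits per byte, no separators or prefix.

14403163

First, c1 ⊕ c2 = (M1 ⊕ K) ⊕ (M2 ⊕ K) = M1 ⊕ M2, so the key drops out. Then M2 = (M1 ⊕ M2) ⊕ M1 over the first 4 bytes.
byte 0: (0e XOR 72) XOR 68 = 7c XOR 68 = 14
byte 1: (10 XOR 35) XOR 65 = 25 XOR 65 = 40
byte 2: (27 XOR 7a) XOR 6c = 5d XOR 6c = 31
byte 3: (d1 XOR de) XOR 6c = 0f XOR 6c = 63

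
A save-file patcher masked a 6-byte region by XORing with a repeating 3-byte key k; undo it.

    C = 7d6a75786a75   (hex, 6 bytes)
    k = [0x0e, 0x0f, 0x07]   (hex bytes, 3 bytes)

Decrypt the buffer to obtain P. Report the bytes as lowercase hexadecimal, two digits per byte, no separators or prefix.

The 3-byte key repeats, so the effective keystream is 0e 0f 07 0e 0f 07.
byte 0: 7d ⊕ 0e = 73
byte 1: 6a ⊕ 0f = 65
byte 2: 75 ⊕ 07 = 72
byte 3: 78 ⊕ 0e = 76
byte 4: 6a ⊕ 0f = 65
byte 5: 75 ⊕ 07 = 72

736572766572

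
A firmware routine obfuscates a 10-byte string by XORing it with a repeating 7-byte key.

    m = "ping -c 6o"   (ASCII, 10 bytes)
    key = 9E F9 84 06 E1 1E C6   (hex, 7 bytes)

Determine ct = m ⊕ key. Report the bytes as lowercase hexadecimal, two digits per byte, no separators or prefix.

ee90ea61c133a5becfeb

The 7-byte key repeats, so the effective keystream is 9e f9 84 06 e1 1e c6 9e f9 84.
byte 0: 70 xor 9e = ee
byte 1: 69 xor f9 = 90
byte 2: 6e xor 84 = ea
byte 3: 67 xor 06 = 61
byte 4: 20 xor e1 = c1
byte 5: 2d xor 1e = 33
byte 6: 63 xor c6 = a5
byte 7: 20 xor 9e = be
byte 8: 36 xor f9 = cf
byte 9: 6f xor 84 = eb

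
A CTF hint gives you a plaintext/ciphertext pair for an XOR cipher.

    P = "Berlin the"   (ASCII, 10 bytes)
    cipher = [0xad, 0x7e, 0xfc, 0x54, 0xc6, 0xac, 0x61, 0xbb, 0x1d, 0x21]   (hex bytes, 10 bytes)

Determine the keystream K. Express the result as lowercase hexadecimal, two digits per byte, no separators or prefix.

ef1b8e38afc241cf7544

Since cipher = P ⊕ K, XORing both sides with P gives K = P ⊕ cipher.
 66 XOR 173 = 239
101 XOR 126 =  27
114 XOR 252 = 142
108 XOR  84 =  56
105 XOR 198 = 175
110 XOR 172 = 194
 32 XOR  97 =  65
116 XOR 187 = 207
104 XOR  29 = 117
101 XOR  33 =  68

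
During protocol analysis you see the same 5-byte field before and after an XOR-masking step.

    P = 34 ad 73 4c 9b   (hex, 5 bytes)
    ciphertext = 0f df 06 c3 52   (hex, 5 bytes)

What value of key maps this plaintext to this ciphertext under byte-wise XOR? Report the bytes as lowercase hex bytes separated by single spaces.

3b 72 75 8f c9

Since ciphertext = P ⊕ key, XORing both sides with P gives key = P ⊕ ciphertext.
34 ⊕ 0f = 3b
ad ⊕ df = 72
73 ⊕ 06 = 75
4c ⊕ c3 = 8f
9b ⊕ 52 = c9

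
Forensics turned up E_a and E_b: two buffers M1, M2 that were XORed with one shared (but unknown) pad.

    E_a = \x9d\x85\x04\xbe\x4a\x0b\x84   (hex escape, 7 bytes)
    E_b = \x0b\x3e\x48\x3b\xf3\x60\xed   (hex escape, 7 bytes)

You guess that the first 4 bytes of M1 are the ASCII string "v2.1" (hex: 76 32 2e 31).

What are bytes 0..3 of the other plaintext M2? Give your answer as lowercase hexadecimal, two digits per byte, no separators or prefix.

e08962b4

First, E_a ⊕ E_b = (M1 ⊕ K) ⊕ (M2 ⊕ K) = M1 ⊕ M2, so the key drops out. Then M2 = (M1 ⊕ M2) ⊕ M1 over the first 4 bytes.
byte 0: (9d ⊕ 0b) ⊕ 76 = 96 ⊕ 76 = e0
byte 1: (85 ⊕ 3e) ⊕ 32 = bb ⊕ 32 = 89
byte 2: (04 ⊕ 48) ⊕ 2e = 4c ⊕ 2e = 62
byte 3: (be ⊕ 3b) ⊕ 31 = 85 ⊕ 31 = b4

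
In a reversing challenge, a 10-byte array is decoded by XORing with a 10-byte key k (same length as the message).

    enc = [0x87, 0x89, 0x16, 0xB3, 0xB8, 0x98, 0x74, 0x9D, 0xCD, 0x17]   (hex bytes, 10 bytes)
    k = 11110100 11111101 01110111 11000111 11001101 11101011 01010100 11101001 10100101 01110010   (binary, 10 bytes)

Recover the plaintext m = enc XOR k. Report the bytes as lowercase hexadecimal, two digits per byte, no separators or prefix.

XOR is its own inverse, so applying the key byte-wise gives the result directly.
87 XOR f4 = 73
89 XOR fd = 74
16 XOR 77 = 61
b3 XOR c7 = 74
b8 XOR cd = 75
98 XOR eb = 73
74 XOR 54 = 20
9d XOR e9 = 74
cd XOR a5 = 68
17 XOR 72 = 65

73746174757320746865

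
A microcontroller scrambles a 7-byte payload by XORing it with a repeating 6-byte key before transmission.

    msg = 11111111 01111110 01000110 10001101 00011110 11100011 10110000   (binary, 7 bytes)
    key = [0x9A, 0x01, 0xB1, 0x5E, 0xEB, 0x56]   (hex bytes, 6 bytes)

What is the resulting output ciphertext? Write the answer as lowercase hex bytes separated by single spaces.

The 6-byte key repeats, so the effective keystream is 9a 01 b1 5e eb 56 9a.
byte 0: ff XOR 9a = 65
byte 1: 7e XOR 01 = 7f
byte 2: 46 XOR b1 = f7
byte 3: 8d XOR 5e = d3
byte 4: 1e XOR eb = f5
byte 5: e3 XOR 56 = b5
byte 6: b0 XOR 9a = 2a

65 7f f7 d3 f5 b5 2a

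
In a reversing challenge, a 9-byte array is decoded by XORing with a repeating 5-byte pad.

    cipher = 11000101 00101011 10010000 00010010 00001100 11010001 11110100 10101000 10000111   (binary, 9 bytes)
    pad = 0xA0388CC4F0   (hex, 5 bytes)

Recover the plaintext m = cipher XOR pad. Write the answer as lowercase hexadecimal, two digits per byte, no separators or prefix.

The 5-byte key repeats, so the effective keystream is a0 38 8c c4 f0 a0 38 8c c4.
byte 0: 11000101 XOR 10100000 = 01100101
byte 1: 00101011 XOR 00111000 = 00010011
byte 2: 10010000 XOR 10001100 = 00011100
byte 3: 00010010 XOR 11000100 = 11010110
byte 4: 00001100 XOR 11110000 = 11111100
byte 5: 11010001 XOR 10100000 = 01110001
byte 6: 11110100 XOR 00111000 = 11001100
byte 7: 10101000 XOR 10001100 = 00100100
byte 8: 10000111 XOR 11000100 = 01000011

65131cd6fc71cc2443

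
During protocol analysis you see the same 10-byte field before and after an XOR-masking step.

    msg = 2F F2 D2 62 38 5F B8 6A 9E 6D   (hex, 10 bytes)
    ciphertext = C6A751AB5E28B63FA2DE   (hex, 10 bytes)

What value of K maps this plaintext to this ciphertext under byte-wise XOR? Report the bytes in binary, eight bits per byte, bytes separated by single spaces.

Since ciphertext = msg ⊕ K, XORing both sides with msg gives K = msg ⊕ ciphertext.
byte 0: 2f ⊕ c6 = e9
byte 1: f2 ⊕ a7 = 55
byte 2: d2 ⊕ 51 = 83
byte 3: 62 ⊕ ab = c9
byte 4: 38 ⊕ 5e = 66
byte 5: 5f ⊕ 28 = 77
byte 6: b8 ⊕ b6 = 0e
byte 7: 6a ⊕ 3f = 55
byte 8: 9e ⊕ a2 = 3c
byte 9: 6d ⊕ de = b3

11101001 01010101 10000011 11001001 01100110 01110111 00001110 01010101 00111100 10110011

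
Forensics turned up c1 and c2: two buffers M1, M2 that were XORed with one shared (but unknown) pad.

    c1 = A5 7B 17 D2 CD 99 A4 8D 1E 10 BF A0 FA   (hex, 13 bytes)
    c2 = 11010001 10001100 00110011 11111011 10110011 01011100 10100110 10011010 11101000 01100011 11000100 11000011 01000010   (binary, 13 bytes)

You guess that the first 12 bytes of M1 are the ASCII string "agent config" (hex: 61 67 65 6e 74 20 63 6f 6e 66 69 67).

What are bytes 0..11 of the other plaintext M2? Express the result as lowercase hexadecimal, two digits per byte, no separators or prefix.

159041470ae5617898151204

First, c1 ⊕ c2 = (M1 ⊕ K) ⊕ (M2 ⊕ K) = M1 ⊕ M2, so the key drops out. Then M2 = (M1 ⊕ M2) ⊕ M1 over the first 12 bytes.
byte 0: (a5 ⊕ d1) ⊕ 61 = 74 ⊕ 61 = 15
byte 1: (7b ⊕ 8c) ⊕ 67 = f7 ⊕ 67 = 90
byte 2: (17 ⊕ 33) ⊕ 65 = 24 ⊕ 65 = 41
byte 3: (d2 ⊕ fb) ⊕ 6e = 29 ⊕ 6e = 47
byte 4: (cd ⊕ b3) ⊕ 74 = 7e ⊕ 74 = 0a
byte 5: (99 ⊕ 5c) ⊕ 20 = c5 ⊕ 20 = e5
byte 6: (a4 ⊕ a6) ⊕ 63 = 02 ⊕ 63 = 61
byte 7: (8d ⊕ 9a) ⊕ 6f = 17 ⊕ 6f = 78
byte 8: (1e ⊕ e8) ⊕ 6e = f6 ⊕ 6e = 98
byte 9: (10 ⊕ 63) ⊕ 66 = 73 ⊕ 66 = 15
byte 10: (bf ⊕ c4) ⊕ 69 = 7b ⊕ 69 = 12
byte 11: (a0 ⊕ c3) ⊕ 67 = 63 ⊕ 67 = 04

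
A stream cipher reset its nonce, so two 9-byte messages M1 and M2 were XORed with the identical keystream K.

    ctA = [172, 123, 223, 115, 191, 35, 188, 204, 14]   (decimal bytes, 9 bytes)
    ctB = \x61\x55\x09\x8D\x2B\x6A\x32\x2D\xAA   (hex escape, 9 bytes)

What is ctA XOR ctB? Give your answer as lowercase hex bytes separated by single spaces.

cd 2e d6 fe 94 49 8e e1 a4

ctA ⊕ ctB = (M1 ⊕ K) ⊕ (M2 ⊕ K) = M1 ⊕ M2 — the shared key cancels under XOR.
byte 0: 10101100 XOR 01100001 = 11001101
byte 1: 01111011 XOR 01010101 = 00101110
byte 2: 11011111 XOR 00001001 = 11010110
byte 3: 01110011 XOR 10001101 = 11111110
byte 4: 10111111 XOR 00101011 = 10010100
byte 5: 00100011 XOR 01101010 = 01001001
byte 6: 10111100 XOR 00110010 = 10001110
byte 7: 11001100 XOR 00101101 = 11100001
byte 8: 00001110 XOR 10101010 = 10100100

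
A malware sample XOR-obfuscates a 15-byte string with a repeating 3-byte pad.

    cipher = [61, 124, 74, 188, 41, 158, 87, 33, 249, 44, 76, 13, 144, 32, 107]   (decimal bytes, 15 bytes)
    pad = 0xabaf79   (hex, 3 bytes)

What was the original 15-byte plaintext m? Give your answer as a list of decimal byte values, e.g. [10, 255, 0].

The 3-byte key repeats, so the effective keystream is ab af 79 ab af 79 ab af 79 ab af 79 ab af 79.
byte 0: 3d ^ ab = 96
byte 1: 7c ^ af = d3
byte 2: 4a ^ 79 = 33
byte 3: bc ^ ab = 17
byte 4: 29 ^ af = 86
byte 5: 9e ^ 79 = e7
byte 6: 57 ^ ab = fc
byte 7: 21 ^ af = 8e
byte 8: f9 ^ 79 = 80
byte 9: 2c ^ ab = 87
byte 10: 4c ^ af = e3
byte 11: 0d ^ 79 = 74
byte 12: 90 ^ ab = 3b
byte 13: 20 ^ af = 8f
byte 14: 6b ^ 79 = 12

[150, 211, 51, 23, 134, 231, 252, 142, 128, 135, 227, 116, 59, 143, 18]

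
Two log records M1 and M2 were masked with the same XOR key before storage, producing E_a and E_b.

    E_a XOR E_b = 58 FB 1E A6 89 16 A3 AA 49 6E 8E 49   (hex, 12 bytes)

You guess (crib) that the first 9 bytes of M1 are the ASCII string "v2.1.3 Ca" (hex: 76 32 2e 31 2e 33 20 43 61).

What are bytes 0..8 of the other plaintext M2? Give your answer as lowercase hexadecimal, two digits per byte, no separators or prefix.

2ec93097a72583e928

Since E_a ⊕ E_b = M1 ⊕ M2, XORing with the guessed M1 bytes yields the corresponding M2 bytes: M2 = (E_a ⊕ E_b) ⊕ M1.
 88 xor 118 =  46
251 xor  50 = 201
 30 xor  46 =  48
166 xor  49 = 151
137 xor  46 = 167
 22 xor  51 =  37
163 xor  32 = 131
170 xor  67 = 233
 73 xor  97 =  40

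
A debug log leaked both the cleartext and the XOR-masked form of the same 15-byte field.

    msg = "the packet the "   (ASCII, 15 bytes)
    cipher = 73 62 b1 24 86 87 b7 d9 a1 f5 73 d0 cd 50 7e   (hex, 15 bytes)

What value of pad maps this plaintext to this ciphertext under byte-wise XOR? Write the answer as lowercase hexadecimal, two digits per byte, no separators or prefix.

070ad404f6e6d4b2c48153a4a5355e

Since cipher = msg ⊕ pad, XORing both sides with msg gives pad = msg ⊕ cipher.
74 XOR 73 = 07
68 XOR 62 = 0a
65 XOR b1 = d4
20 XOR 24 = 04
70 XOR 86 = f6
61 XOR 87 = e6
63 XOR b7 = d4
6b XOR d9 = b2
65 XOR a1 = c4
74 XOR f5 = 81
20 XOR 73 = 53
74 XOR d0 = a4
68 XOR cd = a5
65 XOR 50 = 35
20 XOR 7e = 5e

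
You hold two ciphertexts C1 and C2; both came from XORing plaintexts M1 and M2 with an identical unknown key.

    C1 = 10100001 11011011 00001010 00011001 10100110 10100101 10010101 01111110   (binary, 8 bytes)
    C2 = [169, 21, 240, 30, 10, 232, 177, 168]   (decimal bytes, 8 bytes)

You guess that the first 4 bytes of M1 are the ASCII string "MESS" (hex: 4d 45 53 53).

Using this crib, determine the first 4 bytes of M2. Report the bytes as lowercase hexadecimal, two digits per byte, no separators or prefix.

458ba954

First, C1 ⊕ C2 = (M1 ⊕ K) ⊕ (M2 ⊕ K) = M1 ⊕ M2, so the key drops out. Then M2 = (M1 ⊕ M2) ⊕ M1 over the first 4 bytes.
byte 0: (a1 ⊕ a9) ⊕ 4d = 08 ⊕ 4d = 45
byte 1: (db ⊕ 15) ⊕ 45 = ce ⊕ 45 = 8b
byte 2: (0a ⊕ f0) ⊕ 53 = fa ⊕ 53 = a9
byte 3: (19 ⊕ 1e) ⊕ 53 = 07 ⊕ 53 = 54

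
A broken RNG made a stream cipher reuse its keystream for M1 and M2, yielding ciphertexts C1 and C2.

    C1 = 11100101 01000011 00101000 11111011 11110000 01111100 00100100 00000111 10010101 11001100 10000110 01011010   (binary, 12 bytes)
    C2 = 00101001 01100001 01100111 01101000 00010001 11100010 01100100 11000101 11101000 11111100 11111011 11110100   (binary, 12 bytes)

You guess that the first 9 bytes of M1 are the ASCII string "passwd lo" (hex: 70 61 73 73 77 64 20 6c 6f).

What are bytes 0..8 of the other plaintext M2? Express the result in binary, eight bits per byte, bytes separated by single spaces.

First, C1 ⊕ C2 = (M1 ⊕ K) ⊕ (M2 ⊕ K) = M1 ⊕ M2, so the key drops out. Then M2 = (M1 ⊕ M2) ⊕ M1 over the first 9 bytes.
byte 0: (e5 XOR 29) XOR 70 = cc XOR 70 = bc
byte 1: (43 XOR 61) XOR 61 = 22 XOR 61 = 43
byte 2: (28 XOR 67) XOR 73 = 4f XOR 73 = 3c
byte 3: (fb XOR 68) XOR 73 = 93 XOR 73 = e0
byte 4: (f0 XOR 11) XOR 77 = e1 XOR 77 = 96
byte 5: (7c XOR e2) XOR 64 = 9e XOR 64 = fa
byte 6: (24 XOR 64) XOR 20 = 40 XOR 20 = 60
byte 7: (07 XOR c5) XOR 6c = c2 XOR 6c = ae
byte 8: (95 XOR e8) XOR 6f = 7d XOR 6f = 12

10111100 01000011 00111100 11100000 10010110 11111010 01100000 10101110 00010010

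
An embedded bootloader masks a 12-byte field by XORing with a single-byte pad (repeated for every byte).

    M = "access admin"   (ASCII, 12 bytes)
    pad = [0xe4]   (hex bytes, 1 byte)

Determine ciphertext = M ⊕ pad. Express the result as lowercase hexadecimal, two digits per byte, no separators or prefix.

The 1-byte key repeats, so the effective keystream is e4 e4 e4 e4 e4 e4 e4 e4 e4 e4 e4 e4.
byte 0: 01100001 ^ 11100100 = 10000101
byte 1: 01100011 ^ 11100100 = 10000111
byte 2: 01100011 ^ 11100100 = 10000111
byte 3: 01100101 ^ 11100100 = 10000001
byte 4: 01110011 ^ 11100100 = 10010111
byte 5: 01110011 ^ 11100100 = 10010111
byte 6: 00100000 ^ 11100100 = 11000100
byte 7: 01100001 ^ 11100100 = 10000101
byte 8: 01100100 ^ 11100100 = 10000000
byte 9: 01101101 ^ 11100100 = 10001001
byte 10: 01101001 ^ 11100100 = 10001101
byte 11: 01101110 ^ 11100100 = 10001010

858787819797c48580898d8a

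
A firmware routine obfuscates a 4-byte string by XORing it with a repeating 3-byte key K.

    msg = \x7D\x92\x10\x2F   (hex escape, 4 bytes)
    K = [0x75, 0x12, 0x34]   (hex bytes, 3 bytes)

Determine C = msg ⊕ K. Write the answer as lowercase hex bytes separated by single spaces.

08 80 24 5a

The 3-byte key repeats, so the effective keystream is 75 12 34 75.
byte 0: 7d XOR 75 = 08
byte 1: 92 XOR 12 = 80
byte 2: 10 XOR 34 = 24
byte 3: 2f XOR 75 = 5a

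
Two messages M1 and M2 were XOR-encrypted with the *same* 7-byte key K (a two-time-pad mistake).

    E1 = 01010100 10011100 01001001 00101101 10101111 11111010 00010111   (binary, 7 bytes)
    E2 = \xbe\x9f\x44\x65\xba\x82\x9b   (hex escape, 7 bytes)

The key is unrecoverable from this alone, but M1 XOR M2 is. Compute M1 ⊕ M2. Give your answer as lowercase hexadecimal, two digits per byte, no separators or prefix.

E1 ⊕ E2 = (M1 ⊕ K) ⊕ (M2 ⊕ K) = M1 ⊕ M2 — the shared key cancels under XOR.
byte 0: 54 ^ be = ea
byte 1: 9c ^ 9f = 03
byte 2: 49 ^ 44 = 0d
byte 3: 2d ^ 65 = 48
byte 4: af ^ ba = 15
byte 5: fa ^ 82 = 78
byte 6: 17 ^ 9b = 8c

ea030d4815788c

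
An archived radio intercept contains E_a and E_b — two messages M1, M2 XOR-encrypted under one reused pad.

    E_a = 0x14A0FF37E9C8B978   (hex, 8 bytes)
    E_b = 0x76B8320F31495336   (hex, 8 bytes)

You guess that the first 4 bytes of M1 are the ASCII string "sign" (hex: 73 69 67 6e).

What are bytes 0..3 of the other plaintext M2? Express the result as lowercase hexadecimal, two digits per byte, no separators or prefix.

1171aa56

First, E_a ⊕ E_b = (M1 ⊕ K) ⊕ (M2 ⊕ K) = M1 ⊕ M2, so the key drops out. Then M2 = (M1 ⊕ M2) ⊕ M1 over the first 4 bytes.
byte 0: (14 ^ 76) ^ 73 = 62 ^ 73 = 11
byte 1: (a0 ^ b8) ^ 69 = 18 ^ 69 = 71
byte 2: (ff ^ 32) ^ 67 = cd ^ 67 = aa
byte 3: (37 ^ 0f) ^ 6e = 38 ^ 6e = 56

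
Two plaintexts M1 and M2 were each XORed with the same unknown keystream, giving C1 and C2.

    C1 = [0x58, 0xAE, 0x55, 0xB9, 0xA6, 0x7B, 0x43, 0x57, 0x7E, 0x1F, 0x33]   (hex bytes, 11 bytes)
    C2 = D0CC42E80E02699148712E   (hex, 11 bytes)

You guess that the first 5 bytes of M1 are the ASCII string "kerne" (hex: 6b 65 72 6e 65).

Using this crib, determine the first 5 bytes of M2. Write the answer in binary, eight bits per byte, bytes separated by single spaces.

First, C1 ⊕ C2 = (M1 ⊕ K) ⊕ (M2 ⊕ K) = M1 ⊕ M2, so the key drops out. Then M2 = (M1 ⊕ M2) ⊕ M1 over the first 5 bytes.
byte 0: (58 ⊕ d0) ⊕ 6b = 88 ⊕ 6b = e3
byte 1: (ae ⊕ cc) ⊕ 65 = 62 ⊕ 65 = 07
byte 2: (55 ⊕ 42) ⊕ 72 = 17 ⊕ 72 = 65
byte 3: (b9 ⊕ e8) ⊕ 6e = 51 ⊕ 6e = 3f
byte 4: (a6 ⊕ 0e) ⊕ 65 = a8 ⊕ 65 = cd

11100011 00000111 01100101 00111111 11001101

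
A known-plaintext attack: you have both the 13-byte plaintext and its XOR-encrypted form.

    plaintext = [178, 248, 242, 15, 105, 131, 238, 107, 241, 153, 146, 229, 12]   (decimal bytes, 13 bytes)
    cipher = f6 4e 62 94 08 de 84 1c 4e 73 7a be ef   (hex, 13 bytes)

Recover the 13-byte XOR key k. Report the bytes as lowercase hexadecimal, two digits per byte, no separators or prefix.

Since cipher = plaintext ⊕ k, XORing both sides with plaintext gives k = plaintext ⊕ cipher.
b2 ⊕ f6 = 44
f8 ⊕ 4e = b6
f2 ⊕ 62 = 90
0f ⊕ 94 = 9b
69 ⊕ 08 = 61
83 ⊕ de = 5d
ee ⊕ 84 = 6a
6b ⊕ 1c = 77
f1 ⊕ 4e = bf
99 ⊕ 73 = ea
92 ⊕ 7a = e8
e5 ⊕ be = 5b
0c ⊕ ef = e3

44b6909b615d6a77bfeae85be3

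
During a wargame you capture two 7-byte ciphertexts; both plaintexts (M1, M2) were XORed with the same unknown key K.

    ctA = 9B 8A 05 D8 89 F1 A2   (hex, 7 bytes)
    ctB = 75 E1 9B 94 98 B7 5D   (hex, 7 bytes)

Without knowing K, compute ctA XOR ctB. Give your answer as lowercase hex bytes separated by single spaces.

ee 6b 9e 4c 11 46 ff

ctA ⊕ ctB = (M1 ⊕ K) ⊕ (M2 ⊕ K) = M1 ⊕ M2 — the shared key cancels under XOR.
9b XOR 75 = ee
8a XOR e1 = 6b
05 XOR 9b = 9e
d8 XOR 94 = 4c
89 XOR 98 = 11
f1 XOR b7 = 46
a2 XOR 5d = ff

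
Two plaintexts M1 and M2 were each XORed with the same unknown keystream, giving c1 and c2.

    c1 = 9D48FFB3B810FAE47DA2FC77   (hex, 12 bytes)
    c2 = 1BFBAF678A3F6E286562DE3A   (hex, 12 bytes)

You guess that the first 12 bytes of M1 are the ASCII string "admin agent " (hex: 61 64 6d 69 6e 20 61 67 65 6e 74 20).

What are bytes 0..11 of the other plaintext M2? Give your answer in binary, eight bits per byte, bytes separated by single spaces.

11100111 11010111 00111101 10111101 01011100 00001111 11110101 10101011 01111101 10101110 01010110 01101101

First, c1 ⊕ c2 = (M1 ⊕ K) ⊕ (M2 ⊕ K) = M1 ⊕ M2, so the key drops out. Then M2 = (M1 ⊕ M2) ⊕ M1 over the first 12 bytes.
byte 0: (9d ⊕ 1b) ⊕ 61 = 86 ⊕ 61 = e7
byte 1: (48 ⊕ fb) ⊕ 64 = b3 ⊕ 64 = d7
byte 2: (ff ⊕ af) ⊕ 6d = 50 ⊕ 6d = 3d
byte 3: (b3 ⊕ 67) ⊕ 69 = d4 ⊕ 69 = bd
byte 4: (b8 ⊕ 8a) ⊕ 6e = 32 ⊕ 6e = 5c
byte 5: (10 ⊕ 3f) ⊕ 20 = 2f ⊕ 20 = 0f
byte 6: (fa ⊕ 6e) ⊕ 61 = 94 ⊕ 61 = f5
byte 7: (e4 ⊕ 28) ⊕ 67 = cc ⊕ 67 = ab
byte 8: (7d ⊕ 65) ⊕ 65 = 18 ⊕ 65 = 7d
byte 9: (a2 ⊕ 62) ⊕ 6e = c0 ⊕ 6e = ae
byte 10: (fc ⊕ de) ⊕ 74 = 22 ⊕ 74 = 56
byte 11: (77 ⊕ 3a) ⊕ 20 = 4d ⊕ 20 = 6d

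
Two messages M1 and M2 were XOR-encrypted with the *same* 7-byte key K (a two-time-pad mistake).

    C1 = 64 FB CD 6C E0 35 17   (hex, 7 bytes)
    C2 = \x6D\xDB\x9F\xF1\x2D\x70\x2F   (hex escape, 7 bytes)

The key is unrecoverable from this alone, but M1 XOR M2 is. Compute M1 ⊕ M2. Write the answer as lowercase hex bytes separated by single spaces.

09 20 52 9d cd 45 38

C1 ⊕ C2 = (M1 ⊕ K) ⊕ (M2 ⊕ K) = M1 ⊕ M2 — the shared key cancels under XOR.
01100100 ^ 01101101 = 00001001
11111011 ^ 11011011 = 00100000
11001101 ^ 10011111 = 01010010
01101100 ^ 11110001 = 10011101
11100000 ^ 00101101 = 11001101
00110101 ^ 01110000 = 01000101
00010111 ^ 00101111 = 00111000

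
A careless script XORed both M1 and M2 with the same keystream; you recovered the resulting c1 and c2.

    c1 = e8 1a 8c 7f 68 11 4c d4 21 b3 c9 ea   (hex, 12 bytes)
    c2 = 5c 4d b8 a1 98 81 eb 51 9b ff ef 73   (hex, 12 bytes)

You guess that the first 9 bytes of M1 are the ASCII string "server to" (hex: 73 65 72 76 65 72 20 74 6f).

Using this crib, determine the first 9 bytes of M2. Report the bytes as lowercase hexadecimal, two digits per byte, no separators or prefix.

c73246a895e287f1d5

First, c1 ⊕ c2 = (M1 ⊕ K) ⊕ (M2 ⊕ K) = M1 ⊕ M2, so the key drops out. Then M2 = (M1 ⊕ M2) ⊕ M1 over the first 9 bytes.
byte 0: (e8 xor 5c) xor 73 = b4 xor 73 = c7
byte 1: (1a xor 4d) xor 65 = 57 xor 65 = 32
byte 2: (8c xor b8) xor 72 = 34 xor 72 = 46
byte 3: (7f xor a1) xor 76 = de xor 76 = a8
byte 4: (68 xor 98) xor 65 = f0 xor 65 = 95
byte 5: (11 xor 81) xor 72 = 90 xor 72 = e2
byte 6: (4c xor eb) xor 20 = a7 xor 20 = 87
byte 7: (d4 xor 51) xor 74 = 85 xor 74 = f1
byte 8: (21 xor 9b) xor 6f = ba xor 6f = d5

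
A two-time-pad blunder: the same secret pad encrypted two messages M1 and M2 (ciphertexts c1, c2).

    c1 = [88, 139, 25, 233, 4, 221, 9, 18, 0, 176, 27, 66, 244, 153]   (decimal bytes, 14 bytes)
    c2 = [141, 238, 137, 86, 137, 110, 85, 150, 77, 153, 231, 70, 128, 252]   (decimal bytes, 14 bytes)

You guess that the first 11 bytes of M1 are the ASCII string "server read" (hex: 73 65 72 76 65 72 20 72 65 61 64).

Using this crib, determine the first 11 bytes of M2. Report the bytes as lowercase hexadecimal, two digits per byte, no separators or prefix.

First, c1 ⊕ c2 = (M1 ⊕ K) ⊕ (M2 ⊕ K) = M1 ⊕ M2, so the key drops out. Then M2 = (M1 ⊕ M2) ⊕ M1 over the first 11 bytes.
byte 0: (58 XOR 8d) XOR 73 = d5 XOR 73 = a6
byte 1: (8b XOR ee) XOR 65 = 65 XOR 65 = 00
byte 2: (19 XOR 89) XOR 72 = 90 XOR 72 = e2
byte 3: (e9 XOR 56) XOR 76 = bf XOR 76 = c9
byte 4: (04 XOR 89) XOR 65 = 8d XOR 65 = e8
byte 5: (dd XOR 6e) XOR 72 = b3 XOR 72 = c1
byte 6: (09 XOR 55) XOR 20 = 5c XOR 20 = 7c
byte 7: (12 XOR 96) XOR 72 = 84 XOR 72 = f6
byte 8: (00 XOR 4d) XOR 65 = 4d XOR 65 = 28
byte 9: (b0 XOR 99) XOR 61 = 29 XOR 61 = 48
byte 10: (1b XOR e7) XOR 64 = fc XOR 64 = 98

a600e2c9e8c17cf6284898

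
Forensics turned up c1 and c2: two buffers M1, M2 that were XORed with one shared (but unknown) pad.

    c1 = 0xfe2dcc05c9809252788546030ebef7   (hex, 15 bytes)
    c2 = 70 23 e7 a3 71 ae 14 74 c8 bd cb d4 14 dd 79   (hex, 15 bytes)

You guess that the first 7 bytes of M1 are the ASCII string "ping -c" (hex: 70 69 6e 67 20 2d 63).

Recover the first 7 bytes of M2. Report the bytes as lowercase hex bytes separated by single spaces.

First, c1 ⊕ c2 = (M1 ⊕ K) ⊕ (M2 ⊕ K) = M1 ⊕ M2, so the key drops out. Then M2 = (M1 ⊕ M2) ⊕ M1 over the first 7 bytes.
byte 0: (fe XOR 70) XOR 70 = 8e XOR 70 = fe
byte 1: (2d XOR 23) XOR 69 = 0e XOR 69 = 67
byte 2: (cc XOR e7) XOR 6e = 2b XOR 6e = 45
byte 3: (05 XOR a3) XOR 67 = a6 XOR 67 = c1
byte 4: (c9 XOR 71) XOR 20 = b8 XOR 20 = 98
byte 5: (80 XOR ae) XOR 2d = 2e XOR 2d = 03
byte 6: (92 XOR 14) XOR 63 = 86 XOR 63 = e5

fe 67 45 c1 98 03 e5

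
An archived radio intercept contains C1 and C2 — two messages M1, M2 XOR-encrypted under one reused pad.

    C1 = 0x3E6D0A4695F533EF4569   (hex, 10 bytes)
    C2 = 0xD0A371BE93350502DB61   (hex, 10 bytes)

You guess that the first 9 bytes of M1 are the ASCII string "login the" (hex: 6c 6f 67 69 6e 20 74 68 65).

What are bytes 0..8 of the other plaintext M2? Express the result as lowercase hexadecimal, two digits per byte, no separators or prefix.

First, C1 ⊕ C2 = (M1 ⊕ K) ⊕ (M2 ⊕ K) = M1 ⊕ M2, so the key drops out. Then M2 = (M1 ⊕ M2) ⊕ M1 over the first 9 bytes.
byte 0: (3e ^ d0) ^ 6c = ee ^ 6c = 82
byte 1: (6d ^ a3) ^ 6f = ce ^ 6f = a1
byte 2: (0a ^ 71) ^ 67 = 7b ^ 67 = 1c
byte 3: (46 ^ be) ^ 69 = f8 ^ 69 = 91
byte 4: (95 ^ 93) ^ 6e = 06 ^ 6e = 68
byte 5: (f5 ^ 35) ^ 20 = c0 ^ 20 = e0
byte 6: (33 ^ 05) ^ 74 = 36 ^ 74 = 42
byte 7: (ef ^ 02) ^ 68 = ed ^ 68 = 85
byte 8: (45 ^ db) ^ 65 = 9e ^ 65 = fb

82a11c9168e04285fb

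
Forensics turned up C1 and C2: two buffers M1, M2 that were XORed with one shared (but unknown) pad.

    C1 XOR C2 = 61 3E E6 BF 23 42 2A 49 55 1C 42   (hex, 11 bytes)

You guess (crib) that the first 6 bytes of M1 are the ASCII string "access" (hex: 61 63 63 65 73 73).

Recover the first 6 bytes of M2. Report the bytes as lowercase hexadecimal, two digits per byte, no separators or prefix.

005d85da5031

Since C1 ⊕ C2 = M1 ⊕ M2, XORing with the guessed M1 bytes yields the corresponding M2 bytes: M2 = (C1 ⊕ C2) ⊕ M1.
61 xor 61 = 00
3e xor 63 = 5d
e6 xor 63 = 85
bf xor 65 = da
23 xor 73 = 50
42 xor 73 = 31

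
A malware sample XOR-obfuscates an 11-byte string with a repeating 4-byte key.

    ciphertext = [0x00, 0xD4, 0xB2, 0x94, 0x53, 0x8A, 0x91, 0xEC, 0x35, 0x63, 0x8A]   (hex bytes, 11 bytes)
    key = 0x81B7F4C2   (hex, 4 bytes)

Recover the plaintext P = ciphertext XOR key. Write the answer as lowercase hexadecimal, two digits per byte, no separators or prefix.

81634656d23d652eb4d47e

The 4-byte key repeats, so the effective keystream is 81 b7 f4 c2 81 b7 f4 c2 81 b7 f4.
byte 0:   0 ⊕ 129 = 129
byte 1: 212 ⊕ 183 =  99
byte 2: 178 ⊕ 244 =  70
byte 3: 148 ⊕ 194 =  86
byte 4:  83 ⊕ 129 = 210
byte 5: 138 ⊕ 183 =  61
byte 6: 145 ⊕ 244 = 101
byte 7: 236 ⊕ 194 =  46
byte 8:  53 ⊕ 129 = 180
byte 9:  99 ⊕ 183 = 212
byte 10: 138 ⊕ 244 = 126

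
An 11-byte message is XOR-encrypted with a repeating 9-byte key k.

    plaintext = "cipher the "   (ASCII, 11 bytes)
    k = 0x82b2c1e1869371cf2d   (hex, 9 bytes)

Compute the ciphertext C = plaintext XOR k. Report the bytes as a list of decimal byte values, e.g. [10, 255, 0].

[225, 219, 177, 137, 227, 225, 81, 187, 69, 231, 146]

The 9-byte key repeats, so the effective keystream is 82 b2 c1 e1 86 93 71 cf 2d 82 b2.
byte 0: 63 ^ 82 = e1
byte 1: 69 ^ b2 = db
byte 2: 70 ^ c1 = b1
byte 3: 68 ^ e1 = 89
byte 4: 65 ^ 86 = e3
byte 5: 72 ^ 93 = e1
byte 6: 20 ^ 71 = 51
byte 7: 74 ^ cf = bb
byte 8: 68 ^ 2d = 45
byte 9: 65 ^ 82 = e7
byte 10: 20 ^ b2 = 92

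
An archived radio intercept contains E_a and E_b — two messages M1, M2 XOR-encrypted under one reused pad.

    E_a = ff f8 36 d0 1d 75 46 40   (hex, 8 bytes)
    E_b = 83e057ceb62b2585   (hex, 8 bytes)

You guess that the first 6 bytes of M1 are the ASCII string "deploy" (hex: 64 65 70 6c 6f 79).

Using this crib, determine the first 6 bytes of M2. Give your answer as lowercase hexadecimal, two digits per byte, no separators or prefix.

First, E_a ⊕ E_b = (M1 ⊕ K) ⊕ (M2 ⊕ K) = M1 ⊕ M2, so the key drops out. Then M2 = (M1 ⊕ M2) ⊕ M1 over the first 6 bytes.
byte 0: (ff XOR 83) XOR 64 = 7c XOR 64 = 18
byte 1: (f8 XOR e0) XOR 65 = 18 XOR 65 = 7d
byte 2: (36 XOR 57) XOR 70 = 61 XOR 70 = 11
byte 3: (d0 XOR ce) XOR 6c = 1e XOR 6c = 72
byte 4: (1d XOR b6) XOR 6f = ab XOR 6f = c4
byte 5: (75 XOR 2b) XOR 79 = 5e XOR 79 = 27

187d1172c427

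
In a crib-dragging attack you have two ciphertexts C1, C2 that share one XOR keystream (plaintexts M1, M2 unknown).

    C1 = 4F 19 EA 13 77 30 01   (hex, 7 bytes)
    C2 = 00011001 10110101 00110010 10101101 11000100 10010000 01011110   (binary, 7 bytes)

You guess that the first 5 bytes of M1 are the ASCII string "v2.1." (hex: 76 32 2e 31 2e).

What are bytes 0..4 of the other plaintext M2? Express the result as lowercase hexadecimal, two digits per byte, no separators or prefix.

209ef68f9d

First, C1 ⊕ C2 = (M1 ⊕ K) ⊕ (M2 ⊕ K) = M1 ⊕ M2, so the key drops out. Then M2 = (M1 ⊕ M2) ⊕ M1 over the first 5 bytes.
byte 0: (4f ⊕ 19) ⊕ 76 = 56 ⊕ 76 = 20
byte 1: (19 ⊕ b5) ⊕ 32 = ac ⊕ 32 = 9e
byte 2: (ea ⊕ 32) ⊕ 2e = d8 ⊕ 2e = f6
byte 3: (13 ⊕ ad) ⊕ 31 = be ⊕ 31 = 8f
byte 4: (77 ⊕ c4) ⊕ 2e = b3 ⊕ 2e = 9d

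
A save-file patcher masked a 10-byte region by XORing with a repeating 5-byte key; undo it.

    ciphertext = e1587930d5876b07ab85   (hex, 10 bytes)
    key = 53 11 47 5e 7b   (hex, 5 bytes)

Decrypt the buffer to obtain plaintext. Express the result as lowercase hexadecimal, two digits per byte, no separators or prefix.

The 5-byte key repeats, so the effective keystream is 53 11 47 5e 7b 53 11 47 5e 7b.
byte 0: e1 ⊕ 53 = b2
byte 1: 58 ⊕ 11 = 49
byte 2: 79 ⊕ 47 = 3e
byte 3: 30 ⊕ 5e = 6e
byte 4: d5 ⊕ 7b = ae
byte 5: 87 ⊕ 53 = d4
byte 6: 6b ⊕ 11 = 7a
byte 7: 07 ⊕ 47 = 40
byte 8: ab ⊕ 5e = f5
byte 9: 85 ⊕ 7b = fe

b2493e6eaed47a40f5fe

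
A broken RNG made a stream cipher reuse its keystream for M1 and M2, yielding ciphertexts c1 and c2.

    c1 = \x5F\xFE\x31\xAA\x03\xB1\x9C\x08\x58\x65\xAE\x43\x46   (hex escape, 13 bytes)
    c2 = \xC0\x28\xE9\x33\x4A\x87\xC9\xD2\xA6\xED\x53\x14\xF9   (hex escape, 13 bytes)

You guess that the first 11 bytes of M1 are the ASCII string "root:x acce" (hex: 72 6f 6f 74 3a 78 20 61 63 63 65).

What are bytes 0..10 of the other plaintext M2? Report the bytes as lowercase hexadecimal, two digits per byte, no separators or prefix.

edb9b7ed734e75bb9deb98

First, c1 ⊕ c2 = (M1 ⊕ K) ⊕ (M2 ⊕ K) = M1 ⊕ M2, so the key drops out. Then M2 = (M1 ⊕ M2) ⊕ M1 over the first 11 bytes.
byte 0: (5f xor c0) xor 72 = 9f xor 72 = ed
byte 1: (fe xor 28) xor 6f = d6 xor 6f = b9
byte 2: (31 xor e9) xor 6f = d8 xor 6f = b7
byte 3: (aa xor 33) xor 74 = 99 xor 74 = ed
byte 4: (03 xor 4a) xor 3a = 49 xor 3a = 73
byte 5: (b1 xor 87) xor 78 = 36 xor 78 = 4e
byte 6: (9c xor c9) xor 20 = 55 xor 20 = 75
byte 7: (08 xor d2) xor 61 = da xor 61 = bb
byte 8: (58 xor a6) xor 63 = fe xor 63 = 9d
byte 9: (65 xor ed) xor 63 = 88 xor 63 = eb
byte 10: (ae xor 53) xor 65 = fd xor 65 = 98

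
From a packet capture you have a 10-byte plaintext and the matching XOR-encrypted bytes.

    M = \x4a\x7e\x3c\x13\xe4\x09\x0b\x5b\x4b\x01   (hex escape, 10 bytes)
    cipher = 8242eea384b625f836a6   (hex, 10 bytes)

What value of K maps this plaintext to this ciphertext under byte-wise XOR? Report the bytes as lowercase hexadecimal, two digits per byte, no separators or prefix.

Since cipher = M ⊕ K, XORing both sides with M gives K = M ⊕ cipher.
4a xor 82 = c8
7e xor 42 = 3c
3c xor ee = d2
13 xor a3 = b0
e4 xor 84 = 60
09 xor b6 = bf
0b xor 25 = 2e
5b xor f8 = a3
4b xor 36 = 7d
01 xor a6 = a7

c83cd2b060bf2ea37da7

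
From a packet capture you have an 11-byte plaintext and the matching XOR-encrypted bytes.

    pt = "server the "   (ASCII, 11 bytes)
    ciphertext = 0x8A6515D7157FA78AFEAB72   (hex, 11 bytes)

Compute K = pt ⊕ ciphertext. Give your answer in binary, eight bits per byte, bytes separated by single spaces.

11111001 00000000 01100111 10100001 01110000 00001101 10000111 11111110 10010110 11001110 01010010

Since ciphertext = pt ⊕ K, XORing both sides with pt gives K = pt ⊕ ciphertext.
01110011 XOR 10001010 = 11111001
01100101 XOR 01100101 = 00000000
01110010 XOR 00010101 = 01100111
01110110 XOR 11010111 = 10100001
01100101 XOR 00010101 = 01110000
01110010 XOR 01111111 = 00001101
00100000 XOR 10100111 = 10000111
01110100 XOR 10001010 = 11111110
01101000 XOR 11111110 = 10010110
01100101 XOR 10101011 = 11001110
00100000 XOR 01110010 = 01010010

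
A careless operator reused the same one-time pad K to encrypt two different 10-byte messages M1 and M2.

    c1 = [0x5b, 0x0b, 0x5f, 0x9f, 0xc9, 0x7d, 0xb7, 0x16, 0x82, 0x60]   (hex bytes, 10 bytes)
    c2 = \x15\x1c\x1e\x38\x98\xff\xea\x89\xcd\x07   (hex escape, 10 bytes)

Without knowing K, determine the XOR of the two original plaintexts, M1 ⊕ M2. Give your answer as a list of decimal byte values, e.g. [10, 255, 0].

c1 ⊕ c2 = (M1 ⊕ K) ⊕ (M2 ⊕ K) = M1 ⊕ M2 — the shared key cancels under XOR.
5b XOR 15 = 4e
0b XOR 1c = 17
5f XOR 1e = 41
9f XOR 38 = a7
c9 XOR 98 = 51
7d XOR ff = 82
b7 XOR ea = 5d
16 XOR 89 = 9f
82 XOR cd = 4f
60 XOR 07 = 67

[78, 23, 65, 167, 81, 130, 93, 159, 79, 103]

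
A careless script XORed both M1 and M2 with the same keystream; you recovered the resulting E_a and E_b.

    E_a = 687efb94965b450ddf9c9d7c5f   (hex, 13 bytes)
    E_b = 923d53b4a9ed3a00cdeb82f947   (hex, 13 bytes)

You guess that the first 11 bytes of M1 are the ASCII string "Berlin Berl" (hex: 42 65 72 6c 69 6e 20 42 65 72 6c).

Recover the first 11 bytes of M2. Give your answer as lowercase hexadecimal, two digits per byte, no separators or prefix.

b826da4c56d85f4f770573

First, E_a ⊕ E_b = (M1 ⊕ K) ⊕ (M2 ⊕ K) = M1 ⊕ M2, so the key drops out. Then M2 = (M1 ⊕ M2) ⊕ M1 over the first 11 bytes.
byte 0: (68 ^ 92) ^ 42 = fa ^ 42 = b8
byte 1: (7e ^ 3d) ^ 65 = 43 ^ 65 = 26
byte 2: (fb ^ 53) ^ 72 = a8 ^ 72 = da
byte 3: (94 ^ b4) ^ 6c = 20 ^ 6c = 4c
byte 4: (96 ^ a9) ^ 69 = 3f ^ 69 = 56
byte 5: (5b ^ ed) ^ 6e = b6 ^ 6e = d8
byte 6: (45 ^ 3a) ^ 20 = 7f ^ 20 = 5f
byte 7: (0d ^ 00) ^ 42 = 0d ^ 42 = 4f
byte 8: (df ^ cd) ^ 65 = 12 ^ 65 = 77
byte 9: (9c ^ eb) ^ 72 = 77 ^ 72 = 05
byte 10: (9d ^ 82) ^ 6c = 1f ^ 6c = 73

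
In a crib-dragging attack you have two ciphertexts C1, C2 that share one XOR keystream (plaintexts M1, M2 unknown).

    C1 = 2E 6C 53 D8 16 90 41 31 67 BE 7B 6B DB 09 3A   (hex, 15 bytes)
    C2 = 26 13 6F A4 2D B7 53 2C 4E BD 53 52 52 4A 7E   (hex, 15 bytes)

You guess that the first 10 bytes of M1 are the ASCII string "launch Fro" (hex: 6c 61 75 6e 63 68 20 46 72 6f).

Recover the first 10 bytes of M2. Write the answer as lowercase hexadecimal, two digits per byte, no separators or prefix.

641e4912584f325b5b6c

First, C1 ⊕ C2 = (M1 ⊕ K) ⊕ (M2 ⊕ K) = M1 ⊕ M2, so the key drops out. Then M2 = (M1 ⊕ M2) ⊕ M1 over the first 10 bytes.
byte 0: (2e ^ 26) ^ 6c = 08 ^ 6c = 64
byte 1: (6c ^ 13) ^ 61 = 7f ^ 61 = 1e
byte 2: (53 ^ 6f) ^ 75 = 3c ^ 75 = 49
byte 3: (d8 ^ a4) ^ 6e = 7c ^ 6e = 12
byte 4: (16 ^ 2d) ^ 63 = 3b ^ 63 = 58
byte 5: (90 ^ b7) ^ 68 = 27 ^ 68 = 4f
byte 6: (41 ^ 53) ^ 20 = 12 ^ 20 = 32
byte 7: (31 ^ 2c) ^ 46 = 1d ^ 46 = 5b
byte 8: (67 ^ 4e) ^ 72 = 29 ^ 72 = 5b
byte 9: (be ^ bd) ^ 6f = 03 ^ 6f = 6c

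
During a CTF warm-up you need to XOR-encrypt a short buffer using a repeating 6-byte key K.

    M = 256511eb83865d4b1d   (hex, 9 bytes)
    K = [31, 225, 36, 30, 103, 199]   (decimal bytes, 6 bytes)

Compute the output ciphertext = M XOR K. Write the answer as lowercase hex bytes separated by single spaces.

The 6-byte key repeats, so the effective keystream is 1f e1 24 1e 67 c7 1f e1 24.
byte 0: 25 ⊕ 1f = 3a
byte 1: 65 ⊕ e1 = 84
byte 2: 11 ⊕ 24 = 35
byte 3: eb ⊕ 1e = f5
byte 4: 83 ⊕ 67 = e4
byte 5: 86 ⊕ c7 = 41
byte 6: 5d ⊕ 1f = 42
byte 7: 4b ⊕ e1 = aa
byte 8: 1d ⊕ 24 = 39

3a 84 35 f5 e4 41 42 aa 39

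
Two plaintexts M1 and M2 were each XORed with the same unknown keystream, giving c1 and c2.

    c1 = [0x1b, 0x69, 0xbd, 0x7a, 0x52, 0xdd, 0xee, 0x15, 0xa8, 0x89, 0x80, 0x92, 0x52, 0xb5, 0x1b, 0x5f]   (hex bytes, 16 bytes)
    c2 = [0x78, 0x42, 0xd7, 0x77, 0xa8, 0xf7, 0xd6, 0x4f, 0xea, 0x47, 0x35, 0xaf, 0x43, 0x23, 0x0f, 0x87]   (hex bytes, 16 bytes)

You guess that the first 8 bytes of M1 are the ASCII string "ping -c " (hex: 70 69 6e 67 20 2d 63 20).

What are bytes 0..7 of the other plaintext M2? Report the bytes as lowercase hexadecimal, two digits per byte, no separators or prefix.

1342046ada075b7a

First, c1 ⊕ c2 = (M1 ⊕ K) ⊕ (M2 ⊕ K) = M1 ⊕ M2, so the key drops out. Then M2 = (M1 ⊕ M2) ⊕ M1 over the first 8 bytes.
byte 0: (1b XOR 78) XOR 70 = 63 XOR 70 = 13
byte 1: (69 XOR 42) XOR 69 = 2b XOR 69 = 42
byte 2: (bd XOR d7) XOR 6e = 6a XOR 6e = 04
byte 3: (7a XOR 77) XOR 67 = 0d XOR 67 = 6a
byte 4: (52 XOR a8) XOR 20 = fa XOR 20 = da
byte 5: (dd XOR f7) XOR 2d = 2a XOR 2d = 07
byte 6: (ee XOR d6) XOR 63 = 38 XOR 63 = 5b
byte 7: (15 XOR 4f) XOR 20 = 5a XOR 20 = 7a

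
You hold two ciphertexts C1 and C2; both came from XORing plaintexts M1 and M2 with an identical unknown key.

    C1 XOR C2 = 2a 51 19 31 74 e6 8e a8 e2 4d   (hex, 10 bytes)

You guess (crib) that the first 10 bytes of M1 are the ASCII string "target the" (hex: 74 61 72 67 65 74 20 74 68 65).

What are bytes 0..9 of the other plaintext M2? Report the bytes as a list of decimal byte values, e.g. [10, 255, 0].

[94, 48, 107, 86, 17, 146, 174, 220, 138, 40]

Since C1 ⊕ C2 = M1 ⊕ M2, XORing with the guessed M1 bytes yields the corresponding M2 bytes: M2 = (C1 ⊕ C2) ⊕ M1.
byte 0: 2a ⊕ 74 = 5e
byte 1: 51 ⊕ 61 = 30
byte 2: 19 ⊕ 72 = 6b
byte 3: 31 ⊕ 67 = 56
byte 4: 74 ⊕ 65 = 11
byte 5: e6 ⊕ 74 = 92
byte 6: 8e ⊕ 20 = ae
byte 7: a8 ⊕ 74 = dc
byte 8: e2 ⊕ 68 = 8a
byte 9: 4d ⊕ 65 = 28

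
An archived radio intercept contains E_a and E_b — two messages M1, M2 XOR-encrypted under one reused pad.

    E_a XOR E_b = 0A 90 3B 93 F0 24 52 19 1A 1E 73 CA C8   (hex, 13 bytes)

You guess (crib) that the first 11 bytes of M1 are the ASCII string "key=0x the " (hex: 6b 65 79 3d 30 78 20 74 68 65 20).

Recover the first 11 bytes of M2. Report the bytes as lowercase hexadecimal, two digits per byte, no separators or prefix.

61f542aec05c726d727b53

Since E_a ⊕ E_b = M1 ⊕ M2, XORing with the guessed M1 bytes yields the corresponding M2 bytes: M2 = (E_a ⊕ E_b) ⊕ M1.
 10 ^ 107 =  97
144 ^ 101 = 245
 59 ^ 121 =  66
147 ^  61 = 174
240 ^  48 = 192
 36 ^ 120 =  92
 82 ^  32 = 114
 25 ^ 116 = 109
 26 ^ 104 = 114
 30 ^ 101 = 123
115 ^  32 =  83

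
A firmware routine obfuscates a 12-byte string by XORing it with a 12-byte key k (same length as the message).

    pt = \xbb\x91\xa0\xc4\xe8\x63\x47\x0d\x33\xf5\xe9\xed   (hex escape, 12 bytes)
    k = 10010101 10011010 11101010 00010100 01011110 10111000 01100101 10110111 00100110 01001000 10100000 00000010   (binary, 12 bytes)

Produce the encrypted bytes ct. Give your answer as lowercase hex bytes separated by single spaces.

bb XOR 95 = 2e
91 XOR 9a = 0b
a0 XOR ea = 4a
c4 XOR 14 = d0
e8 XOR 5e = b6
63 XOR b8 = db
47 XOR 65 = 22
0d XOR b7 = ba
33 XOR 26 = 15
f5 XOR 48 = bd
e9 XOR a0 = 49
ed XOR 02 = ef

2e 0b 4a d0 b6 db 22 ba 15 bd 49 ef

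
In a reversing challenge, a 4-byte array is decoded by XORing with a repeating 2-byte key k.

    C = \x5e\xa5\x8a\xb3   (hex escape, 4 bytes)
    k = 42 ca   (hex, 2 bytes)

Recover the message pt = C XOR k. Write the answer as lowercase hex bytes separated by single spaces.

1c 6f c8 79

The 2-byte key repeats, so the effective keystream is 42 ca 42 ca.
byte 0: 5e xor 42 = 1c
byte 1: a5 xor ca = 6f
byte 2: 8a xor 42 = c8
byte 3: b3 xor ca = 79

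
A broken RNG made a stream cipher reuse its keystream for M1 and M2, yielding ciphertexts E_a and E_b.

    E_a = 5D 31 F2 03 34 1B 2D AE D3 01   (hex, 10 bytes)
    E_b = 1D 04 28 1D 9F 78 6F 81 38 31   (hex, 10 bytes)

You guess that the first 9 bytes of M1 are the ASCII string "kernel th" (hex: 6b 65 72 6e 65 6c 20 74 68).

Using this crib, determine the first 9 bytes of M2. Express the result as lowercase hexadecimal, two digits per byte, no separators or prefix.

2b50a870ce0f625b83

First, E_a ⊕ E_b = (M1 ⊕ K) ⊕ (M2 ⊕ K) = M1 ⊕ M2, so the key drops out. Then M2 = (M1 ⊕ M2) ⊕ M1 over the first 9 bytes.
byte 0: (5d XOR 1d) XOR 6b = 40 XOR 6b = 2b
byte 1: (31 XOR 04) XOR 65 = 35 XOR 65 = 50
byte 2: (f2 XOR 28) XOR 72 = da XOR 72 = a8
byte 3: (03 XOR 1d) XOR 6e = 1e XOR 6e = 70
byte 4: (34 XOR 9f) XOR 65 = ab XOR 65 = ce
byte 5: (1b XOR 78) XOR 6c = 63 XOR 6c = 0f
byte 6: (2d XOR 6f) XOR 20 = 42 XOR 20 = 62
byte 7: (ae XOR 81) XOR 74 = 2f XOR 74 = 5b
byte 8: (d3 XOR 38) XOR 68 = eb XOR 68 = 83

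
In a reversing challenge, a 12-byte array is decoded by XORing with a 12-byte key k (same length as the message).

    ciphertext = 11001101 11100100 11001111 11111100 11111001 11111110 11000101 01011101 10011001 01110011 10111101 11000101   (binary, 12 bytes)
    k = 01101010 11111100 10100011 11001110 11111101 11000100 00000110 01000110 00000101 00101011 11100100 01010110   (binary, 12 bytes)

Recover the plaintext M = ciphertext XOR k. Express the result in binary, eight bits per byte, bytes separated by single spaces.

10100111 00011000 01101100 00110010 00000100 00111010 11000011 00011011 10011100 01011000 01011001 10010011

XOR is its own inverse, so applying the key byte-wise gives the result directly.
11001101 ⊕ 01101010 = 10100111
11100100 ⊕ 11111100 = 00011000
11001111 ⊕ 10100011 = 01101100
11111100 ⊕ 11001110 = 00110010
11111001 ⊕ 11111101 = 00000100
11111110 ⊕ 11000100 = 00111010
11000101 ⊕ 00000110 = 11000011
01011101 ⊕ 01000110 = 00011011
10011001 ⊕ 00000101 = 10011100
01110011 ⊕ 00101011 = 01011000
10111101 ⊕ 11100100 = 01011001
11000101 ⊕ 01010110 = 10010011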